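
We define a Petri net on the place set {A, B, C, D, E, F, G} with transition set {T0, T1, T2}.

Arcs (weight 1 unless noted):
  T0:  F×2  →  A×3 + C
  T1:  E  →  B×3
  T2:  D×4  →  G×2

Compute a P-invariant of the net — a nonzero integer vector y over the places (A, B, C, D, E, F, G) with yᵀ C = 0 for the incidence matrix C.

y = (A:1, B:0, C:-3, D:0, E:0, F:0, G:0)

Incidence matrix C (rows=places, cols=transitions):
       T0   T1   T2
    A   3    0    0
    B   0    3    0
    C   1    0    0
    D   0    0   -4
    E   0   -1    0
    F  -2    0    0
    G   0    0    2

Candidate y = [1, 0, -3, 0, 0, 0, 0]; check y·C column-wise:
  col T0: 1·3 + -3·1 + 0·-2 = 0
  col T1: 1·0 + 0·3 + -3·0 + 0·-1 = 0
  col T2: 1·0 + -3·0 + 0·-4 + 0·2 = 0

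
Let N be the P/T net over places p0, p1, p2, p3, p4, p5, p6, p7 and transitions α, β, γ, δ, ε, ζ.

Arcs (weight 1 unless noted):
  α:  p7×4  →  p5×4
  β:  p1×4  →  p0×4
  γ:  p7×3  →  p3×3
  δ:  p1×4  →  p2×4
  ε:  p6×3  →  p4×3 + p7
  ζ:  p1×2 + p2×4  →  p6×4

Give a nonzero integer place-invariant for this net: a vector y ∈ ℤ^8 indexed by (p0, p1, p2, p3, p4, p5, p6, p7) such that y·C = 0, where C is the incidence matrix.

y = (p0:2, p1:2, p2:2, p3:0, p4:3, p5:0, p6:3, p7:0)

Incidence matrix C (rows=places, cols=transitions):
        α    β    γ    δ    ε    ζ
   p0   0    4    0    0    0    0
   p1   0   -4    0   -4    0   -2
   p2   0    0    0    4    0   -4
   p3   0    0    3    0    0    0
   p4   0    0    0    0    3    0
   p5   4    0    0    0    0    0
   p6   0    0    0    0   -3    4
   p7  -4    0   -3    0    1    0

Candidate y = [2, 2, 2, 0, 3, 0, 3, 0]; check y·C column-wise:
  col α: 2·0 + 2·0 + 2·0 + 3·0 + 0·4 + 3·0 + 0·-4 = 0
  col β: 2·4 + 2·-4 + 2·0 + 3·0 + 3·0 = 0
  col γ: 2·0 + 2·0 + 2·0 + 0·3 + 3·0 + 3·0 + 0·-3 = 0
  col δ: 2·0 + 2·-4 + 2·4 + 3·0 + 3·0 = 0
  col ε: 2·0 + 2·0 + 2·0 + 3·3 + 3·-3 + 0·1 = 0
  col ζ: 2·0 + 2·-2 + 2·-4 + 3·0 + 3·4 = 0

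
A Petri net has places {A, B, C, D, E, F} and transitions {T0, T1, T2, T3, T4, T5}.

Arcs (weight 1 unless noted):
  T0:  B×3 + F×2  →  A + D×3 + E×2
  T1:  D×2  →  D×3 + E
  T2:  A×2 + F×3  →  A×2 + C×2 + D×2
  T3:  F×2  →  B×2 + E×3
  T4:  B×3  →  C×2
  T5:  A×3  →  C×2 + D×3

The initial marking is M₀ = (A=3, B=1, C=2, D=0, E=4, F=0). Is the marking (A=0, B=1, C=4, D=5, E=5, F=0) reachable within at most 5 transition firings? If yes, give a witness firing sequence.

depth 0: 1 marking
depth 1: 2 markings reached so far
depth 2: 3 markings reached so far
depth 3: 4 markings reached so far
depth 4: 5 markings reached so far
depth 5: 6 markings reached so far
target is not among the 6 markings reachable within 5 steps

NO — not reachable within 5 firings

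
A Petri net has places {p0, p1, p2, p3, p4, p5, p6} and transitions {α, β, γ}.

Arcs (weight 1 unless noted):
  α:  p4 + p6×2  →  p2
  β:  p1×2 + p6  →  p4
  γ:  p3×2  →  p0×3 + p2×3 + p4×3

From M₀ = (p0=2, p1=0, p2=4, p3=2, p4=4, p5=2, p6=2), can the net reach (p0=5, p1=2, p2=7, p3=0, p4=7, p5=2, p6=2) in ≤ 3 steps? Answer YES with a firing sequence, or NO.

depth 0: 1 marking
depth 1: 3 markings reached so far
depth 2: 4 markings reached so far
depth 3: 4 markings reached so far
(frontier empty at depth 3; search complete)
target is not among the 4 markings reachable within 3 steps

NO — not reachable within 3 firings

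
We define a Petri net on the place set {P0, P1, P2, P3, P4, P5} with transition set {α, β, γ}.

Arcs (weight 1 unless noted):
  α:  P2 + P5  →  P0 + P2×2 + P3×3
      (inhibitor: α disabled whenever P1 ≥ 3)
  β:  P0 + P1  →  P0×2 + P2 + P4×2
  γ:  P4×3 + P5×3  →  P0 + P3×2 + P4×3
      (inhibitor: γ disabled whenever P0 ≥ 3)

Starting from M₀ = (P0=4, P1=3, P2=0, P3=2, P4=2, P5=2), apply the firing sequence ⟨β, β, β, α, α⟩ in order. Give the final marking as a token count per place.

(P0=9, P1=0, P2=5, P3=8, P4=8, P5=0)

step 1: fire β:  (P0=4, P1=3, P2=0, P3=2, P4=2, P5=2) → (P0=5, P1=2, P2=1, P3=2, P4=4, P5=2)
step 2: fire β:  (P0=5, P1=2, P2=1, P3=2, P4=4, P5=2) → (P0=6, P1=1, P2=2, P3=2, P4=6, P5=2)
step 3: fire β:  (P0=6, P1=1, P2=2, P3=2, P4=6, P5=2) → (P0=7, P1=0, P2=3, P3=2, P4=8, P5=2)
step 4: fire α:  (P0=7, P1=0, P2=3, P3=2, P4=8, P5=2) → (P0=8, P1=0, P2=4, P3=5, P4=8, P5=1)
step 5: fire α:  (P0=8, P1=0, P2=4, P3=5, P4=8, P5=1) → (P0=9, P1=0, P2=5, P3=8, P4=8, P5=0)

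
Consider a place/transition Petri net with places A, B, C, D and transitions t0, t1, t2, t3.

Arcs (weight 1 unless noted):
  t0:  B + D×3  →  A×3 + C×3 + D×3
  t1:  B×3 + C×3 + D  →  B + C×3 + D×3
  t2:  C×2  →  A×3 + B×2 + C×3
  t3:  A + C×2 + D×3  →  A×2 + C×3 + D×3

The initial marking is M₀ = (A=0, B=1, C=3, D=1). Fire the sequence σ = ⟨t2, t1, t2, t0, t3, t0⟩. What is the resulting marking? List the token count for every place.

(A=13, B=1, C=12, D=3)

step 1: fire t2:  (A=0, B=1, C=3, D=1) → (A=3, B=3, C=4, D=1)
step 2: fire t1:  (A=3, B=3, C=4, D=1) → (A=3, B=1, C=4, D=3)
step 3: fire t2:  (A=3, B=1, C=4, D=3) → (A=6, B=3, C=5, D=3)
step 4: fire t0:  (A=6, B=3, C=5, D=3) → (A=9, B=2, C=8, D=3)
step 5: fire t3:  (A=9, B=2, C=8, D=3) → (A=10, B=2, C=9, D=3)
step 6: fire t0:  (A=10, B=2, C=9, D=3) → (A=13, B=1, C=12, D=3)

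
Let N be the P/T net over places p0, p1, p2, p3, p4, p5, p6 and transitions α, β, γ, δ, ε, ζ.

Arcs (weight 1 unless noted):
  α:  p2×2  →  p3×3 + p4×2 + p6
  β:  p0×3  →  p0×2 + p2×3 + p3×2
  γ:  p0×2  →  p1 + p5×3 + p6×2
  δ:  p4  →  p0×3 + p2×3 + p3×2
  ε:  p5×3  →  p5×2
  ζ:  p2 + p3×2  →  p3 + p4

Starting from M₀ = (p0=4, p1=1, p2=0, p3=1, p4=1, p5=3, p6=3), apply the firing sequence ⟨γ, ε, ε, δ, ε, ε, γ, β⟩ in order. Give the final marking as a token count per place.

(p0=2, p1=3, p2=6, p3=5, p4=0, p5=5, p6=7)

step 1: fire γ:  (p0=4, p1=1, p2=0, p3=1, p4=1, p5=3, p6=3) → (p0=2, p1=2, p2=0, p3=1, p4=1, p5=6, p6=5)
step 2: fire ε:  (p0=2, p1=2, p2=0, p3=1, p4=1, p5=6, p6=5) → (p0=2, p1=2, p2=0, p3=1, p4=1, p5=5, p6=5)
step 3: fire ε:  (p0=2, p1=2, p2=0, p3=1, p4=1, p5=5, p6=5) → (p0=2, p1=2, p2=0, p3=1, p4=1, p5=4, p6=5)
step 4: fire δ:  (p0=2, p1=2, p2=0, p3=1, p4=1, p5=4, p6=5) → (p0=5, p1=2, p2=3, p3=3, p4=0, p5=4, p6=5)
step 5: fire ε:  (p0=5, p1=2, p2=3, p3=3, p4=0, p5=4, p6=5) → (p0=5, p1=2, p2=3, p3=3, p4=0, p5=3, p6=5)
step 6: fire ε:  (p0=5, p1=2, p2=3, p3=3, p4=0, p5=3, p6=5) → (p0=5, p1=2, p2=3, p3=3, p4=0, p5=2, p6=5)
step 7: fire γ:  (p0=5, p1=2, p2=3, p3=3, p4=0, p5=2, p6=5) → (p0=3, p1=3, p2=3, p3=3, p4=0, p5=5, p6=7)
step 8: fire β:  (p0=3, p1=3, p2=3, p3=3, p4=0, p5=5, p6=7) → (p0=2, p1=3, p2=6, p3=5, p4=0, p5=5, p6=7)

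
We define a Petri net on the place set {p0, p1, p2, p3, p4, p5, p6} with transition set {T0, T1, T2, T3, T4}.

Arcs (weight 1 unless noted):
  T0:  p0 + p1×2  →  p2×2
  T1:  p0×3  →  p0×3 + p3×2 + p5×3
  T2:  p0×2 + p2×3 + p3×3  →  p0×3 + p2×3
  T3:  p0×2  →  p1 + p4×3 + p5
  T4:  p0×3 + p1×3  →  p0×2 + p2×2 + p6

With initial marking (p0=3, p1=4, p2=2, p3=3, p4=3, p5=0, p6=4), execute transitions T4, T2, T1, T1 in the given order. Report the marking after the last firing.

(p0=3, p1=1, p2=4, p3=4, p4=3, p5=6, p6=5)

step 1: fire T4:  (p0=3, p1=4, p2=2, p3=3, p4=3, p5=0, p6=4) → (p0=2, p1=1, p2=4, p3=3, p4=3, p5=0, p6=5)
step 2: fire T2:  (p0=2, p1=1, p2=4, p3=3, p4=3, p5=0, p6=5) → (p0=3, p1=1, p2=4, p3=0, p4=3, p5=0, p6=5)
step 3: fire T1:  (p0=3, p1=1, p2=4, p3=0, p4=3, p5=0, p6=5) → (p0=3, p1=1, p2=4, p3=2, p4=3, p5=3, p6=5)
step 4: fire T1:  (p0=3, p1=1, p2=4, p3=2, p4=3, p5=3, p6=5) → (p0=3, p1=1, p2=4, p3=4, p4=3, p5=6, p6=5)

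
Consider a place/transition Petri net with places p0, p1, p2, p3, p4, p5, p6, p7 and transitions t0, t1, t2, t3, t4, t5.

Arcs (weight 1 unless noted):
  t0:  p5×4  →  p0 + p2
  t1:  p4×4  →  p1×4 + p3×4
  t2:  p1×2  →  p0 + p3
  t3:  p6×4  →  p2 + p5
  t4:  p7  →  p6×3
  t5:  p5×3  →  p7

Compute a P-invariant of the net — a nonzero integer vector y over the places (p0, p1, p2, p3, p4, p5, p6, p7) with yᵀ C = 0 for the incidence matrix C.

Incidence matrix C (rows=places, cols=transitions):
       t0   t1   t2   t3   t4   t5
   p0   1    0    1    0    0    0
   p1   0    4   -2    0    0    0
   p2   1    0    0    1    0    0
   p3   0    4    1    0    0    0
   p4   0   -4    0    0    0    0
   p5  -4    0    0    1    0   -3
   p6   0    0    0   -4    3    0
   p7   0    0    0    0   -1    1

Candidate y = [0, 1, 0, 2, 3, 0, 0, 0]; check y·C column-wise:
  col t0: 0·1 + 1·0 + 0·1 + 2·0 + 3·0 + 0·-4 = 0
  col t1: 1·4 + 2·4 + 3·-4 = 0
  col t2: 0·1 + 1·-2 + 2·1 + 3·0 = 0
  col t3: 1·0 + 0·1 + 2·0 + 3·0 + 0·1 + 0·-4 = 0
  col t4: 1·0 + 2·0 + 3·0 + 0·3 + 0·-1 = 0
  col t5: 1·0 + 2·0 + 3·0 + 0·-3 + 0·1 = 0

y = (p0:0, p1:1, p2:0, p3:2, p4:3, p5:0, p6:0, p7:0)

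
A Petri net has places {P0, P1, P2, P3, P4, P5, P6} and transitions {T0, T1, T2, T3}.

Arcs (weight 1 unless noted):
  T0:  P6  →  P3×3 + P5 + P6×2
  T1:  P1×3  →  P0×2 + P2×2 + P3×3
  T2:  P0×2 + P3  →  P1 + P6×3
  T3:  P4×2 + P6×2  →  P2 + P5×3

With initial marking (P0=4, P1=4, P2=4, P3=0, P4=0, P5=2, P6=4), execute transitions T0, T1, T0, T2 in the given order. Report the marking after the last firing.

(P0=4, P1=2, P2=6, P3=8, P4=0, P5=4, P6=9)

step 1: fire T0:  (P0=4, P1=4, P2=4, P3=0, P4=0, P5=2, P6=4) → (P0=4, P1=4, P2=4, P3=3, P4=0, P5=3, P6=5)
step 2: fire T1:  (P0=4, P1=4, P2=4, P3=3, P4=0, P5=3, P6=5) → (P0=6, P1=1, P2=6, P3=6, P4=0, P5=3, P6=5)
step 3: fire T0:  (P0=6, P1=1, P2=6, P3=6, P4=0, P5=3, P6=5) → (P0=6, P1=1, P2=6, P3=9, P4=0, P5=4, P6=6)
step 4: fire T2:  (P0=6, P1=1, P2=6, P3=9, P4=0, P5=4, P6=6) → (P0=4, P1=2, P2=6, P3=8, P4=0, P5=4, P6=9)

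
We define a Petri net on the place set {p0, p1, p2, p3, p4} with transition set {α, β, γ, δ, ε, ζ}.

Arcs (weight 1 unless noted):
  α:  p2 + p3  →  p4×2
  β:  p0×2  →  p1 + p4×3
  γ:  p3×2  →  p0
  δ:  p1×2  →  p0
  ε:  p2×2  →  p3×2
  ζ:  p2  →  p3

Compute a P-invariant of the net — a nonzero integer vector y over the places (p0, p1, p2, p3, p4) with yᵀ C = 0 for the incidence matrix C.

y = (p0:2, p1:1, p2:1, p3:1, p4:1)

Incidence matrix C (rows=places, cols=transitions):
        α    β    γ    δ    ε    ζ
   p0   0   -2    1    1    0    0
   p1   0    1    0   -2    0    0
   p2  -1    0    0    0   -2   -1
   p3  -1    0   -2    0    2    1
   p4   2    3    0    0    0    0

Candidate y = [2, 1, 1, 1, 1]; check y·C column-wise:
  col α: 2·0 + 1·0 + 1·-1 + 1·-1 + 1·2 = 0
  col β: 2·-2 + 1·1 + 1·0 + 1·0 + 1·3 = 0
  col γ: 2·1 + 1·0 + 1·0 + 1·-2 + 1·0 = 0
  col δ: 2·1 + 1·-2 + 1·0 + 1·0 + 1·0 = 0
  col ε: 2·0 + 1·0 + 1·-2 + 1·2 + 1·0 = 0
  col ζ: 2·0 + 1·0 + 1·-1 + 1·1 + 1·0 = 0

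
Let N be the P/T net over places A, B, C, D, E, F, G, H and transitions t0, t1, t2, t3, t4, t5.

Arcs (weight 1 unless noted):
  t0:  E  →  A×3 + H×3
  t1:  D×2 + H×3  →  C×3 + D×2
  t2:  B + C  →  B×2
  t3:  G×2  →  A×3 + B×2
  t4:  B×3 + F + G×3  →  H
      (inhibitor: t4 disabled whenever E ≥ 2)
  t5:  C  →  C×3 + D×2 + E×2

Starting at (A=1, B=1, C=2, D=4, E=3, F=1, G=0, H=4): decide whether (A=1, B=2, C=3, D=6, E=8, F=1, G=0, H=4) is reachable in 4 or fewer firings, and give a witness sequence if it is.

NO — not reachable within 4 firings

depth 0: 1 marking
depth 1: 5 markings reached so far
depth 2: 14 markings reached so far
depth 3: 30 markings reached so far
depth 4: 55 markings reached so far
target is not among the 55 markings reachable within 4 steps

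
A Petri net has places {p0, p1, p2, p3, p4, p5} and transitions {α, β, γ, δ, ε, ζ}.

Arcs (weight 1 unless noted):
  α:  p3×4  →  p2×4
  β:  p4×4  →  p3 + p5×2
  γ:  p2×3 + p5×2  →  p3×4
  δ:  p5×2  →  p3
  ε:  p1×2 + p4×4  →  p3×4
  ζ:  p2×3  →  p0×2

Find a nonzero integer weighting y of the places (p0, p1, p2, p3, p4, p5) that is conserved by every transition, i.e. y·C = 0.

Incidence matrix C (rows=places, cols=transitions):
        α    β    γ    δ    ε    ζ
   p0   0    0    0    0    0    2
   p1   0    0    0    0   -2    0
   p2   4    0   -3    0    0   -3
   p3  -4    1    4    1    4    0
   p4   0   -4    0    0   -4    0
   p5   0    2   -2   -2    0    0

Candidate y = [3, 2, 2, 2, 1, 1]; check y·C column-wise:
  col α: 3·0 + 2·0 + 2·4 + 2·-4 + 1·0 + 1·0 = 0
  col β: 3·0 + 2·0 + 2·0 + 2·1 + 1·-4 + 1·2 = 0
  col γ: 3·0 + 2·0 + 2·-3 + 2·4 + 1·0 + 1·-2 = 0
  col δ: 3·0 + 2·0 + 2·0 + 2·1 + 1·0 + 1·-2 = 0
  col ε: 3·0 + 2·-2 + 2·0 + 2·4 + 1·-4 + 1·0 = 0
  col ζ: 3·2 + 2·0 + 2·-3 + 2·0 + 1·0 + 1·0 = 0

y = (p0:3, p1:2, p2:2, p3:2, p4:1, p5:1)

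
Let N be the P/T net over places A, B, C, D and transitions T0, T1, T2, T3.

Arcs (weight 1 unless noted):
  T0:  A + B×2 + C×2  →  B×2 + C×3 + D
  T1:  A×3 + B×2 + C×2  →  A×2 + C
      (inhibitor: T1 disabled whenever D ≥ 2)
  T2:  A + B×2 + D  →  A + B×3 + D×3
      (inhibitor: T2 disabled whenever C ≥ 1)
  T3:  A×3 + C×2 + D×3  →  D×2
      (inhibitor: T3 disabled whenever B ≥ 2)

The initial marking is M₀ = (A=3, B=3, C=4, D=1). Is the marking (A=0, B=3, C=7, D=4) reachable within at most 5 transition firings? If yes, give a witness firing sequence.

step 1: fire T0:  (A=3, B=3, C=4, D=1) → (A=2, B=3, C=5, D=2)
step 2: fire T0:  (A=2, B=3, C=5, D=2) → (A=1, B=3, C=6, D=3)
step 3: fire T0:  (A=1, B=3, C=6, D=3) → (A=0, B=3, C=7, D=4)

YES — reachable via ⟨T0, T0, T0⟩ (3 firings)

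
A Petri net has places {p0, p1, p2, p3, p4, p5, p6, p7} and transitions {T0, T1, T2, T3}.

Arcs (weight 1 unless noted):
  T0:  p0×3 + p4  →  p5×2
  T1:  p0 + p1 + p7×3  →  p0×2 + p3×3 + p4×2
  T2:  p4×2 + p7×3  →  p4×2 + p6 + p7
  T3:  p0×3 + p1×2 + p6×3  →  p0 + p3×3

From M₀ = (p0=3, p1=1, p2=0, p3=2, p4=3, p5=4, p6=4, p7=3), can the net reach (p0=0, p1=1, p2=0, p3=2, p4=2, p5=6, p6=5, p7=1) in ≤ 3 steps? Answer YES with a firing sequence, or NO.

YES — reachable via ⟨T0, T2⟩ (2 firings)

step 1: fire T0:  (p0=3, p1=1, p2=0, p3=2, p4=3, p5=4, p6=4, p7=3) → (p0=0, p1=1, p2=0, p3=2, p4=2, p5=6, p6=4, p7=3)
step 2: fire T2:  (p0=0, p1=1, p2=0, p3=2, p4=2, p5=6, p6=4, p7=3) → (p0=0, p1=1, p2=0, p3=2, p4=2, p5=6, p6=5, p7=1)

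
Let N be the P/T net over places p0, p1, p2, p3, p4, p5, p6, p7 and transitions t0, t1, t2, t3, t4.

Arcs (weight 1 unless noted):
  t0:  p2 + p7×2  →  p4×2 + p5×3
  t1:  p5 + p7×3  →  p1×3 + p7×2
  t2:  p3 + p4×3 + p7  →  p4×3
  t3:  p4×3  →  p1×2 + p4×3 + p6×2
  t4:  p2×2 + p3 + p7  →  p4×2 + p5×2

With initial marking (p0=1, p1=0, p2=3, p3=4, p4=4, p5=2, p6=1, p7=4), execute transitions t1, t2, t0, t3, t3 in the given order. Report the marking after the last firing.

(p0=1, p1=7, p2=2, p3=3, p4=6, p5=4, p6=5, p7=0)

step 1: fire t1:  (p0=1, p1=0, p2=3, p3=4, p4=4, p5=2, p6=1, p7=4) → (p0=1, p1=3, p2=3, p3=4, p4=4, p5=1, p6=1, p7=3)
step 2: fire t2:  (p0=1, p1=3, p2=3, p3=4, p4=4, p5=1, p6=1, p7=3) → (p0=1, p1=3, p2=3, p3=3, p4=4, p5=1, p6=1, p7=2)
step 3: fire t0:  (p0=1, p1=3, p2=3, p3=3, p4=4, p5=1, p6=1, p7=2) → (p0=1, p1=3, p2=2, p3=3, p4=6, p5=4, p6=1, p7=0)
step 4: fire t3:  (p0=1, p1=3, p2=2, p3=3, p4=6, p5=4, p6=1, p7=0) → (p0=1, p1=5, p2=2, p3=3, p4=6, p5=4, p6=3, p7=0)
step 5: fire t3:  (p0=1, p1=5, p2=2, p3=3, p4=6, p5=4, p6=3, p7=0) → (p0=1, p1=7, p2=2, p3=3, p4=6, p5=4, p6=5, p7=0)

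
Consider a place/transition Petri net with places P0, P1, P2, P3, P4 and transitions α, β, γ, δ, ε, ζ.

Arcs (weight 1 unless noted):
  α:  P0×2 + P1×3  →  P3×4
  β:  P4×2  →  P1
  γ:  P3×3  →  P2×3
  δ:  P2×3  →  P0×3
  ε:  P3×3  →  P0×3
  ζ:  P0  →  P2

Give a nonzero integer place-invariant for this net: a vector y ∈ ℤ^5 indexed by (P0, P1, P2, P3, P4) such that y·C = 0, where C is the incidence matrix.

Incidence matrix C (rows=places, cols=transitions):
        α    β    γ    δ    ε    ζ
   P0  -2    0    0    3    3   -1
   P1  -3    1    0    0    0    0
   P2   0    0    3   -3    0    1
   P3   4    0   -3    0   -3    0
   P4   0   -2    0    0    0    0

Candidate y = [3, 2, 3, 3, 1]; check y·C column-wise:
  col α: 3·-2 + 2·-3 + 3·0 + 3·4 + 1·0 = 0
  col β: 3·0 + 2·1 + 3·0 + 3·0 + 1·-2 = 0
  col γ: 3·0 + 2·0 + 3·3 + 3·-3 + 1·0 = 0
  col δ: 3·3 + 2·0 + 3·-3 + 3·0 + 1·0 = 0
  col ε: 3·3 + 2·0 + 3·0 + 3·-3 + 1·0 = 0
  col ζ: 3·-1 + 2·0 + 3·1 + 3·0 + 1·0 = 0

y = (P0:3, P1:2, P2:3, P3:3, P4:1)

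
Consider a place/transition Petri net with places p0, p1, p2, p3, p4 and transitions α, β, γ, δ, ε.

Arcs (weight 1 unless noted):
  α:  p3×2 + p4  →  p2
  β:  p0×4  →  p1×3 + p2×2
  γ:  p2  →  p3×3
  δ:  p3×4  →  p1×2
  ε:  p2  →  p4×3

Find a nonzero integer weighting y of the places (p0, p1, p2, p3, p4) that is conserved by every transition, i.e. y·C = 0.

Incidence matrix C (rows=places, cols=transitions):
        α    β    γ    δ    ε
   p0   0   -4    0    0    0
   p1   0    3    0    2    0
   p2   1    2   -1    0   -1
   p3  -2    0    3   -4    0
   p4  -1    0    0    0    3

Candidate y = [3, 2, 3, 1, 1]; check y·C column-wise:
  col α: 3·0 + 2·0 + 3·1 + 1·-2 + 1·-1 = 0
  col β: 3·-4 + 2·3 + 3·2 + 1·0 + 1·0 = 0
  col γ: 3·0 + 2·0 + 3·-1 + 1·3 + 1·0 = 0
  col δ: 3·0 + 2·2 + 3·0 + 1·-4 + 1·0 = 0
  col ε: 3·0 + 2·0 + 3·-1 + 1·0 + 1·3 = 0

y = (p0:3, p1:2, p2:3, p3:1, p4:1)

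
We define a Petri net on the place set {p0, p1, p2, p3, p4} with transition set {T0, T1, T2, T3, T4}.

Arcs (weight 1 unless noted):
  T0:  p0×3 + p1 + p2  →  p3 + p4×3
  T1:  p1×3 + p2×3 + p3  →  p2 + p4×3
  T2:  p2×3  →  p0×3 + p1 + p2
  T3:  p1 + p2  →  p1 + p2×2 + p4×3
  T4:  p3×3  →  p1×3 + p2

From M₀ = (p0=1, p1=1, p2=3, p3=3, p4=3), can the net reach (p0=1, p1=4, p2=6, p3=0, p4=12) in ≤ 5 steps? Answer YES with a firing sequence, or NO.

NO — not reachable within 5 firings

depth 0: 1 marking
depth 1: 4 markings reached so far
depth 2: 9 markings reached so far
depth 3: 15 markings reached so far
depth 4: 23 markings reached so far
depth 5: 33 markings reached so far
target is not among the 33 markings reachable within 5 steps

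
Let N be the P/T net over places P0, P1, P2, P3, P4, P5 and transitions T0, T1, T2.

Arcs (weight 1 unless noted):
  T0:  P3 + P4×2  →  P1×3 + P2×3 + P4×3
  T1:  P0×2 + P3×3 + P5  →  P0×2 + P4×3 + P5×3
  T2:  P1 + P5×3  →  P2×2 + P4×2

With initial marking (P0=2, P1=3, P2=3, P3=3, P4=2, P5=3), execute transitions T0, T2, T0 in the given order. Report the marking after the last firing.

(P0=2, P1=8, P2=11, P3=1, P4=6, P5=0)

step 1: fire T0:  (P0=2, P1=3, P2=3, P3=3, P4=2, P5=3) → (P0=2, P1=6, P2=6, P3=2, P4=3, P5=3)
step 2: fire T2:  (P0=2, P1=6, P2=6, P3=2, P4=3, P5=3) → (P0=2, P1=5, P2=8, P3=2, P4=5, P5=0)
step 3: fire T0:  (P0=2, P1=5, P2=8, P3=2, P4=5, P5=0) → (P0=2, P1=8, P2=11, P3=1, P4=6, P5=0)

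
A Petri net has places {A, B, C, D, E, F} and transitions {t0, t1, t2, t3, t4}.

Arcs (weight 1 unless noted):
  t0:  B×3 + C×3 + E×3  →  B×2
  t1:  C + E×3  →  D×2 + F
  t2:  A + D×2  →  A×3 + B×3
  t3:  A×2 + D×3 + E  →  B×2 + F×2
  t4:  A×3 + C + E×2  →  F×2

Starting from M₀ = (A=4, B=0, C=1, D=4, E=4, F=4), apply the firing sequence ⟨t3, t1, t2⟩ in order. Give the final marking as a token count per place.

(A=4, B=5, C=0, D=1, E=0, F=7)

step 1: fire t3:  (A=4, B=0, C=1, D=4, E=4, F=4) → (A=2, B=2, C=1, D=1, E=3, F=6)
step 2: fire t1:  (A=2, B=2, C=1, D=1, E=3, F=6) → (A=2, B=2, C=0, D=3, E=0, F=7)
step 3: fire t2:  (A=2, B=2, C=0, D=3, E=0, F=7) → (A=4, B=5, C=0, D=1, E=0, F=7)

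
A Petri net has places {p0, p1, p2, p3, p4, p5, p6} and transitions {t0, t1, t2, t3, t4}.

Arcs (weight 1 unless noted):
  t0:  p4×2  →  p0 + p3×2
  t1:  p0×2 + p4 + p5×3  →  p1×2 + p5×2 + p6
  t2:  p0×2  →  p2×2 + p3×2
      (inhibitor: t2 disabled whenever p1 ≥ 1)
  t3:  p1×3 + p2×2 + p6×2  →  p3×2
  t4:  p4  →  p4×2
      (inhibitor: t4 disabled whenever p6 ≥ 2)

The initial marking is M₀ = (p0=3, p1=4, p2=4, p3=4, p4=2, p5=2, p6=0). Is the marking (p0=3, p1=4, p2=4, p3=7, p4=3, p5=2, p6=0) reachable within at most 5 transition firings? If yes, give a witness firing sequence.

depth 0: 1 marking
depth 1: 3 markings reached so far
depth 2: 5 markings reached so far
depth 3: 7 markings reached so far
depth 4: 10 markings reached so far
depth 5: 13 markings reached so far
target is not among the 13 markings reachable within 5 steps

NO — not reachable within 5 firings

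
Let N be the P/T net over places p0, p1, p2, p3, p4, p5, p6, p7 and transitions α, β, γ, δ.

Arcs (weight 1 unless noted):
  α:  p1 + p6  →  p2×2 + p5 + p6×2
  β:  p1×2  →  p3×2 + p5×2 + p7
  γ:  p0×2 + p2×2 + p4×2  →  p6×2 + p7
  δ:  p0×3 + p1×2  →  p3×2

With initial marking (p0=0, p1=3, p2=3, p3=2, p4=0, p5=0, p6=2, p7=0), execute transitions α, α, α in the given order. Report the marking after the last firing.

step 1: fire α:  (p0=0, p1=3, p2=3, p3=2, p4=0, p5=0, p6=2, p7=0) → (p0=0, p1=2, p2=5, p3=2, p4=0, p5=1, p6=3, p7=0)
step 2: fire α:  (p0=0, p1=2, p2=5, p3=2, p4=0, p5=1, p6=3, p7=0) → (p0=0, p1=1, p2=7, p3=2, p4=0, p5=2, p6=4, p7=0)
step 3: fire α:  (p0=0, p1=1, p2=7, p3=2, p4=0, p5=2, p6=4, p7=0) → (p0=0, p1=0, p2=9, p3=2, p4=0, p5=3, p6=5, p7=0)

(p0=0, p1=0, p2=9, p3=2, p4=0, p5=3, p6=5, p7=0)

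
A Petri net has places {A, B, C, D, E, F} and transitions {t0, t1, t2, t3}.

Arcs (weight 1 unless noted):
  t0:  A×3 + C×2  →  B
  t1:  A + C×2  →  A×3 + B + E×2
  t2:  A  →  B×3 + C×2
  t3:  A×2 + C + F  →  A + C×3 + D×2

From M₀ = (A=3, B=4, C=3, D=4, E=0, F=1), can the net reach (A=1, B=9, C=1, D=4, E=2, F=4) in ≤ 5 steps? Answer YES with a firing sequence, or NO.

depth 0: 1 marking
depth 1: 5 markings reached so far
depth 2: 9 markings reached so far
depth 3: 17 markings reached so far
depth 4: 23 markings reached so far
depth 5: 31 markings reached so far
target is not among the 31 markings reachable within 5 steps

NO — not reachable within 5 firings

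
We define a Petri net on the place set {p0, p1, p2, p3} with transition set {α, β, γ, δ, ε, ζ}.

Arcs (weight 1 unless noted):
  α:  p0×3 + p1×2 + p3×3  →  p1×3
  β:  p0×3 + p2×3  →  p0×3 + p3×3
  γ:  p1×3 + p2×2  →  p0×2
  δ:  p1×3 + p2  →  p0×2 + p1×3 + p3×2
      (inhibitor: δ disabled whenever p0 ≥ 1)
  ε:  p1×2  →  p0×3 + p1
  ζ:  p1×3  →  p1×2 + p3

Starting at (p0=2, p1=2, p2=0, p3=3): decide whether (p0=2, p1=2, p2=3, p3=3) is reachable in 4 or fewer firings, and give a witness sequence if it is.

NO — not reachable within 4 firings

depth 0: 1 marking
depth 1: 2 markings reached so far
depth 2: 2 markings reached so far
(frontier empty at depth 2; search complete)
target is not among the 2 markings reachable within 4 steps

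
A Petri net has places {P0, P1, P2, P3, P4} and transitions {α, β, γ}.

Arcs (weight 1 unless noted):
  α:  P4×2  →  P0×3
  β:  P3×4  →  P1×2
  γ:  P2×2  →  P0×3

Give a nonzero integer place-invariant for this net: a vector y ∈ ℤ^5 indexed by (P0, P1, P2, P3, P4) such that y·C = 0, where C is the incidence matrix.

Incidence matrix C (rows=places, cols=transitions):
        α    β    γ
   P0   3    0    3
   P1   0    2    0
   P2   0    0   -2
   P3   0   -4    0
   P4  -2    0    0

Candidate y = [0, 2, 0, 1, 0]; check y·C column-wise:
  col α: 0·3 + 2·0 + 1·0 + 0·-2 = 0
  col β: 2·2 + 1·-4 = 0
  col γ: 0·3 + 2·0 + 0·-2 + 1·0 = 0

y = (P0:0, P1:2, P2:0, P3:1, P4:0)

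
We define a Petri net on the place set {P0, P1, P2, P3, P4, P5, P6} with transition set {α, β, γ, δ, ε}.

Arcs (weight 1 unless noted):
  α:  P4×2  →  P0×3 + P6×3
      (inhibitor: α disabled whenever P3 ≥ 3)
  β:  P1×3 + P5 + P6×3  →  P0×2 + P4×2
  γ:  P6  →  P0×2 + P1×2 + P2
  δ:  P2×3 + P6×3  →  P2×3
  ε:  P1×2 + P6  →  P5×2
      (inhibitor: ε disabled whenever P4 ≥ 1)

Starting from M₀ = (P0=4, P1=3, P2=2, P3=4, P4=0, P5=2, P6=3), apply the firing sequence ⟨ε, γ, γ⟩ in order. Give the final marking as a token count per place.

step 1: fire ε:  (P0=4, P1=3, P2=2, P3=4, P4=0, P5=2, P6=3) → (P0=4, P1=1, P2=2, P3=4, P4=0, P5=4, P6=2)
step 2: fire γ:  (P0=4, P1=1, P2=2, P3=4, P4=0, P5=4, P6=2) → (P0=6, P1=3, P2=3, P3=4, P4=0, P5=4, P6=1)
step 3: fire γ:  (P0=6, P1=3, P2=3, P3=4, P4=0, P5=4, P6=1) → (P0=8, P1=5, P2=4, P3=4, P4=0, P5=4, P6=0)

(P0=8, P1=5, P2=4, P3=4, P4=0, P5=4, P6=0)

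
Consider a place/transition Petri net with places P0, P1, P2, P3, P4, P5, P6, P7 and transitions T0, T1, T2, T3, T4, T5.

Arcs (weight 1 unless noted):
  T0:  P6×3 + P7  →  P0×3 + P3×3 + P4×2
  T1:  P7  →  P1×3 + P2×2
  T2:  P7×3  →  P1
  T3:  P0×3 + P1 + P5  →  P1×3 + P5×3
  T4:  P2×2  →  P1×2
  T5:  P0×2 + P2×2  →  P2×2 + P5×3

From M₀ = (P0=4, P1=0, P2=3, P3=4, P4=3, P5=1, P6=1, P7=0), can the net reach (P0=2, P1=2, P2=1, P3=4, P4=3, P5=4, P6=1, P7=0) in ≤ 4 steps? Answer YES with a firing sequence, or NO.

step 1: fire T5:  (P0=4, P1=0, P2=3, P3=4, P4=3, P5=1, P6=1, P7=0) → (P0=2, P1=0, P2=3, P3=4, P4=3, P5=4, P6=1, P7=0)
step 2: fire T4:  (P0=2, P1=0, P2=3, P3=4, P4=3, P5=4, P6=1, P7=0) → (P0=2, P1=2, P2=1, P3=4, P4=3, P5=4, P6=1, P7=0)

YES — reachable via ⟨T5, T4⟩ (2 firings)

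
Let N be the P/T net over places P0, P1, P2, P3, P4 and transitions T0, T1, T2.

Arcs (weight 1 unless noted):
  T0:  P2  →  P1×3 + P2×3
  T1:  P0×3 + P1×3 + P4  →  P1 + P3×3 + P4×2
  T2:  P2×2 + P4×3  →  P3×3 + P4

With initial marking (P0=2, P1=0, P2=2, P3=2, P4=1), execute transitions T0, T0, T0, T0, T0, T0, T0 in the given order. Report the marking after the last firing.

(P0=2, P1=21, P2=16, P3=2, P4=1)

step 1: fire T0:  (P0=2, P1=0, P2=2, P3=2, P4=1) → (P0=2, P1=3, P2=4, P3=2, P4=1)
step 2: fire T0:  (P0=2, P1=3, P2=4, P3=2, P4=1) → (P0=2, P1=6, P2=6, P3=2, P4=1)
step 3: fire T0:  (P0=2, P1=6, P2=6, P3=2, P4=1) → (P0=2, P1=9, P2=8, P3=2, P4=1)
step 4: fire T0:  (P0=2, P1=9, P2=8, P3=2, P4=1) → (P0=2, P1=12, P2=10, P3=2, P4=1)
step 5: fire T0:  (P0=2, P1=12, P2=10, P3=2, P4=1) → (P0=2, P1=15, P2=12, P3=2, P4=1)
step 6: fire T0:  (P0=2, P1=15, P2=12, P3=2, P4=1) → (P0=2, P1=18, P2=14, P3=2, P4=1)
step 7: fire T0:  (P0=2, P1=18, P2=14, P3=2, P4=1) → (P0=2, P1=21, P2=16, P3=2, P4=1)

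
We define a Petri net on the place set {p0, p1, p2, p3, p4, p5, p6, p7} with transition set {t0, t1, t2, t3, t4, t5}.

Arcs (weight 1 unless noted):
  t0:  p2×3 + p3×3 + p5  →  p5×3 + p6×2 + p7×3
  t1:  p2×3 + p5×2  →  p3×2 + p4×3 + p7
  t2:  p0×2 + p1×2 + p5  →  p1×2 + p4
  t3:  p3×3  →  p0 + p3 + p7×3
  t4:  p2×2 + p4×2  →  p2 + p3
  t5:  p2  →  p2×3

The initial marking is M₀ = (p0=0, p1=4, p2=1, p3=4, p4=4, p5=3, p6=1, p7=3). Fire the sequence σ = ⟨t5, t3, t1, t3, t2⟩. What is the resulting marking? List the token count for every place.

(p0=0, p1=4, p2=0, p3=2, p4=8, p5=0, p6=1, p7=10)

step 1: fire t5:  (p0=0, p1=4, p2=1, p3=4, p4=4, p5=3, p6=1, p7=3) → (p0=0, p1=4, p2=3, p3=4, p4=4, p5=3, p6=1, p7=3)
step 2: fire t3:  (p0=0, p1=4, p2=3, p3=4, p4=4, p5=3, p6=1, p7=3) → (p0=1, p1=4, p2=3, p3=2, p4=4, p5=3, p6=1, p7=6)
step 3: fire t1:  (p0=1, p1=4, p2=3, p3=2, p4=4, p5=3, p6=1, p7=6) → (p0=1, p1=4, p2=0, p3=4, p4=7, p5=1, p6=1, p7=7)
step 4: fire t3:  (p0=1, p1=4, p2=0, p3=4, p4=7, p5=1, p6=1, p7=7) → (p0=2, p1=4, p2=0, p3=2, p4=7, p5=1, p6=1, p7=10)
step 5: fire t2:  (p0=2, p1=4, p2=0, p3=2, p4=7, p5=1, p6=1, p7=10) → (p0=0, p1=4, p2=0, p3=2, p4=8, p5=0, p6=1, p7=10)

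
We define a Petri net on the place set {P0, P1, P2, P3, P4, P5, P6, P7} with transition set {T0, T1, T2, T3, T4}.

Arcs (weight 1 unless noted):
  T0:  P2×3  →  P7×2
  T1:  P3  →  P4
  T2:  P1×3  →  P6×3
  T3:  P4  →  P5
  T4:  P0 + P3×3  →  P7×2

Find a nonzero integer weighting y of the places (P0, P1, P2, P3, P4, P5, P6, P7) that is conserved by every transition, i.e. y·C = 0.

Incidence matrix C (rows=places, cols=transitions):
       T0   T1   T2   T3   T4
   P0   0    0    0    0   -1
   P1   0    0   -3    0    0
   P2  -3    0    0    0    0
   P3   0   -1    0    0   -3
   P4   0    1    0   -1    0
   P5   0    0    0    1    0
   P6   0    0    3    0    0
   P7   2    0    0    0    2

Candidate y = [3, 0, 0, -1, -1, -1, 0, 0]; check y·C column-wise:
  col T0: 3·0 + 0·-3 + -1·0 + -1·0 + -1·0 + 0·2 = 0
  col T1: 3·0 + -1·-1 + -1·1 + -1·0 = 0
  col T2: 3·0 + 0·-3 + -1·0 + -1·0 + -1·0 + 0·3 = 0
  col T3: 3·0 + -1·0 + -1·-1 + -1·1 = 0
  col T4: 3·-1 + -1·-3 + -1·0 + -1·0 + 0·2 = 0

y = (P0:3, P1:0, P2:0, P3:-1, P4:-1, P5:-1, P6:0, P7:0)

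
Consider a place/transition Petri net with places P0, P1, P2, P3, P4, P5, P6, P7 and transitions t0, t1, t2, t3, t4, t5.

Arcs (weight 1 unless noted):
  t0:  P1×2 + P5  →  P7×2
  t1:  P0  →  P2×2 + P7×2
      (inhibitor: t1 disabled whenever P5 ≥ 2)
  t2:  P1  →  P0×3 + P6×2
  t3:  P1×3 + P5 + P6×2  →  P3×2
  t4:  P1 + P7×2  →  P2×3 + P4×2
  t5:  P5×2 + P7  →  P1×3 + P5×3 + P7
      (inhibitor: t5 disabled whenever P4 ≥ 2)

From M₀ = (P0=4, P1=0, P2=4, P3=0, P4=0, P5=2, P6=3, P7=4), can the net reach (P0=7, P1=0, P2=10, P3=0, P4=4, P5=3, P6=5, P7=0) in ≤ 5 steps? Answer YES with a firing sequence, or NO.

step 1: fire t5:  (P0=4, P1=0, P2=4, P3=0, P4=0, P5=2, P6=3, P7=4) → (P0=4, P1=3, P2=4, P3=0, P4=0, P5=3, P6=3, P7=4)
step 2: fire t2:  (P0=4, P1=3, P2=4, P3=0, P4=0, P5=3, P6=3, P7=4) → (P0=7, P1=2, P2=4, P3=0, P4=0, P5=3, P6=5, P7=4)
step 3: fire t4:  (P0=7, P1=2, P2=4, P3=0, P4=0, P5=3, P6=5, P7=4) → (P0=7, P1=1, P2=7, P3=0, P4=2, P5=3, P6=5, P7=2)
step 4: fire t4:  (P0=7, P1=1, P2=7, P3=0, P4=2, P5=3, P6=5, P7=2) → (P0=7, P1=0, P2=10, P3=0, P4=4, P5=3, P6=5, P7=0)

YES — reachable via ⟨t5, t2, t4, t4⟩ (4 firings)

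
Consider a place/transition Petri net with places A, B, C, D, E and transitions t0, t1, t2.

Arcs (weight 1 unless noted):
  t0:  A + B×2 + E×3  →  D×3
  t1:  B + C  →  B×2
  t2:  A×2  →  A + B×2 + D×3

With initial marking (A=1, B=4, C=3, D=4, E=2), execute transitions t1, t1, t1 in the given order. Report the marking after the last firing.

step 1: fire t1:  (A=1, B=4, C=3, D=4, E=2) → (A=1, B=5, C=2, D=4, E=2)
step 2: fire t1:  (A=1, B=5, C=2, D=4, E=2) → (A=1, B=6, C=1, D=4, E=2)
step 3: fire t1:  (A=1, B=6, C=1, D=4, E=2) → (A=1, B=7, C=0, D=4, E=2)

(A=1, B=7, C=0, D=4, E=2)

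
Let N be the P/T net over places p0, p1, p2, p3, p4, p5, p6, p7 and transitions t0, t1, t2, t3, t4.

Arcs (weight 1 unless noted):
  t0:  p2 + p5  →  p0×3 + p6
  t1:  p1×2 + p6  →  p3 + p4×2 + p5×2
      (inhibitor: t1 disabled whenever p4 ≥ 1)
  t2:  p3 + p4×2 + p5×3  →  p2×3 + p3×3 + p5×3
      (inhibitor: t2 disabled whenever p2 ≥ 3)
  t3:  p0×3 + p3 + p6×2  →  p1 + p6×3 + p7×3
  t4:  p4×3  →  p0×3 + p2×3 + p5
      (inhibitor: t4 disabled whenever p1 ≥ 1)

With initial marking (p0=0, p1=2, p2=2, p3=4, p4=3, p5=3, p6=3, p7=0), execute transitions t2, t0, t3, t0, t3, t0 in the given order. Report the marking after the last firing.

step 1: fire t2:  (p0=0, p1=2, p2=2, p3=4, p4=3, p5=3, p6=3, p7=0) → (p0=0, p1=2, p2=5, p3=6, p4=1, p5=3, p6=3, p7=0)
step 2: fire t0:  (p0=0, p1=2, p2=5, p3=6, p4=1, p5=3, p6=3, p7=0) → (p0=3, p1=2, p2=4, p3=6, p4=1, p5=2, p6=4, p7=0)
step 3: fire t3:  (p0=3, p1=2, p2=4, p3=6, p4=1, p5=2, p6=4, p7=0) → (p0=0, p1=3, p2=4, p3=5, p4=1, p5=2, p6=5, p7=3)
step 4: fire t0:  (p0=0, p1=3, p2=4, p3=5, p4=1, p5=2, p6=5, p7=3) → (p0=3, p1=3, p2=3, p3=5, p4=1, p5=1, p6=6, p7=3)
step 5: fire t3:  (p0=3, p1=3, p2=3, p3=5, p4=1, p5=1, p6=6, p7=3) → (p0=0, p1=4, p2=3, p3=4, p4=1, p5=1, p6=7, p7=6)
step 6: fire t0:  (p0=0, p1=4, p2=3, p3=4, p4=1, p5=1, p6=7, p7=6) → (p0=3, p1=4, p2=2, p3=4, p4=1, p5=0, p6=8, p7=6)

(p0=3, p1=4, p2=2, p3=4, p4=1, p5=0, p6=8, p7=6)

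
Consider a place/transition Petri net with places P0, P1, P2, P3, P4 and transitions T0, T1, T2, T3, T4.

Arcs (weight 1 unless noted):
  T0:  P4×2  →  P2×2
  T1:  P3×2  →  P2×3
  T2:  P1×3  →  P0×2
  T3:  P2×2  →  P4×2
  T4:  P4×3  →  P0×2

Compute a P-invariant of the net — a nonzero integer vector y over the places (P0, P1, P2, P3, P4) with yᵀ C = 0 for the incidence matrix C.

Incidence matrix C (rows=places, cols=transitions):
       T0   T1   T2   T3   T4
   P0   0    0    2    0    2
   P1   0    0   -3    0    0
   P2   2    3    0   -2    0
   P3   0   -2    0    0    0
   P4  -2    0    0    2   -3

Candidate y = [3, 2, 2, 3, 2]; check y·C column-wise:
  col T0: 3·0 + 2·0 + 2·2 + 3·0 + 2·-2 = 0
  col T1: 3·0 + 2·0 + 2·3 + 3·-2 + 2·0 = 0
  col T2: 3·2 + 2·-3 + 2·0 + 3·0 + 2·0 = 0
  col T3: 3·0 + 2·0 + 2·-2 + 3·0 + 2·2 = 0
  col T4: 3·2 + 2·0 + 2·0 + 3·0 + 2·-3 = 0

y = (P0:3, P1:2, P2:2, P3:3, P4:2)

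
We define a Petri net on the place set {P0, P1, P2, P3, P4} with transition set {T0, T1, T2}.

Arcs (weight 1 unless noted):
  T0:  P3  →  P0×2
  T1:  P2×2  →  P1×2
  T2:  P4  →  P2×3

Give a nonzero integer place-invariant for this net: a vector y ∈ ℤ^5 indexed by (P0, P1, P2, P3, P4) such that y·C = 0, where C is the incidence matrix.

Incidence matrix C (rows=places, cols=transitions):
       T0   T1   T2
   P0   2    0    0
   P1   0    2    0
   P2   0   -2    3
   P3  -1    0    0
   P4   0    0   -1

Candidate y = [1, 0, 0, 2, 0]; check y·C column-wise:
  col T0: 1·2 + 2·-1 = 0
  col T1: 1·0 + 0·2 + 0·-2 + 2·0 = 0
  col T2: 1·0 + 0·3 + 2·0 + 0·-1 = 0

y = (P0:1, P1:0, P2:0, P3:2, P4:0)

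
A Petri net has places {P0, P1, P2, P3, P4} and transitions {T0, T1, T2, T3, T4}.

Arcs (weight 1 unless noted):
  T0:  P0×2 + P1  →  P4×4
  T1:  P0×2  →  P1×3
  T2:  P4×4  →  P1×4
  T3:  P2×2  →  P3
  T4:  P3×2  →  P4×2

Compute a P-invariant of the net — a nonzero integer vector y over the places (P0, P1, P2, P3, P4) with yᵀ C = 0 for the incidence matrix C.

y = (P0:3, P1:2, P2:1, P3:2, P4:2)

Incidence matrix C (rows=places, cols=transitions):
       T0   T1   T2   T3   T4
   P0  -2   -2    0    0    0
   P1  -1    3    4    0    0
   P2   0    0    0   -2    0
   P3   0    0    0    1   -2
   P4   4    0   -4    0    2

Candidate y = [3, 2, 1, 2, 2]; check y·C column-wise:
  col T0: 3·-2 + 2·-1 + 1·0 + 2·0 + 2·4 = 0
  col T1: 3·-2 + 2·3 + 1·0 + 2·0 + 2·0 = 0
  col T2: 3·0 + 2·4 + 1·0 + 2·0 + 2·-4 = 0
  col T3: 3·0 + 2·0 + 1·-2 + 2·1 + 2·0 = 0
  col T4: 3·0 + 2·0 + 1·0 + 2·-2 + 2·2 = 0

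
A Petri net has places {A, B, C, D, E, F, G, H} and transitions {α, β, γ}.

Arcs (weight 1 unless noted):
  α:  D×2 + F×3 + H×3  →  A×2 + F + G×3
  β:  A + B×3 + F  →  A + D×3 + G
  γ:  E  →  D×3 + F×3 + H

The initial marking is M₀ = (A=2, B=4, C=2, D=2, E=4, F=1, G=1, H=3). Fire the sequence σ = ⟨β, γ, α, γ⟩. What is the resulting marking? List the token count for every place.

(A=4, B=1, C=2, D=9, E=2, F=4, G=5, H=2)

step 1: fire β:  (A=2, B=4, C=2, D=2, E=4, F=1, G=1, H=3) → (A=2, B=1, C=2, D=5, E=4, F=0, G=2, H=3)
step 2: fire γ:  (A=2, B=1, C=2, D=5, E=4, F=0, G=2, H=3) → (A=2, B=1, C=2, D=8, E=3, F=3, G=2, H=4)
step 3: fire α:  (A=2, B=1, C=2, D=8, E=3, F=3, G=2, H=4) → (A=4, B=1, C=2, D=6, E=3, F=1, G=5, H=1)
step 4: fire γ:  (A=4, B=1, C=2, D=6, E=3, F=1, G=5, H=1) → (A=4, B=1, C=2, D=9, E=2, F=4, G=5, H=2)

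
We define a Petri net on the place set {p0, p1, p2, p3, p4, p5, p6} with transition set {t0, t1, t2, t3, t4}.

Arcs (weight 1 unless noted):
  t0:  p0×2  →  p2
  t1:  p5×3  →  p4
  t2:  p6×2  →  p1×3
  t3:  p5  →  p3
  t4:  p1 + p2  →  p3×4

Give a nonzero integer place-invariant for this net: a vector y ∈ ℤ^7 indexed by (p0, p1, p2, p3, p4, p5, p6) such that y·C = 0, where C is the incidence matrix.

Incidence matrix C (rows=places, cols=transitions):
       t0   t1   t2   t3   t4
   p0  -2    0    0    0    0
   p1   0    0    3    0   -1
   p2   1    0    0    0   -1
   p3   0    0    0    1    4
   p4   0    1    0    0    0
   p5   0   -3    0   -1    0
   p6   0    0   -2    0    0

Candidate y = [2, 0, 4, 1, 3, 1, 0]; check y·C column-wise:
  col t0: 2·-2 + 4·1 + 1·0 + 3·0 + 1·0 = 0
  col t1: 2·0 + 4·0 + 1·0 + 3·1 + 1·-3 = 0
  col t2: 2·0 + 0·3 + 4·0 + 1·0 + 3·0 + 1·0 + 0·-2 = 0
  col t3: 2·0 + 4·0 + 1·1 + 3·0 + 1·-1 = 0
  col t4: 2·0 + 0·-1 + 4·-1 + 1·4 + 3·0 + 1·0 = 0

y = (p0:2, p1:0, p2:4, p3:1, p4:3, p5:1, p6:0)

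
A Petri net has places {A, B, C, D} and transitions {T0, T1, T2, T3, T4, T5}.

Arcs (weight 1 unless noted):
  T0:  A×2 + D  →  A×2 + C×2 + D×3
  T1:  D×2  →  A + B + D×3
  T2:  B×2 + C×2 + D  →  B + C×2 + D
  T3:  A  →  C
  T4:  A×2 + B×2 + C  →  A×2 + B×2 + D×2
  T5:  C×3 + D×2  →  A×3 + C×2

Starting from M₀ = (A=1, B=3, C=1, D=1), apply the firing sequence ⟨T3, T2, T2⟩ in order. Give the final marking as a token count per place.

(A=0, B=1, C=2, D=1)

step 1: fire T3:  (A=1, B=3, C=1, D=1) → (A=0, B=3, C=2, D=1)
step 2: fire T2:  (A=0, B=3, C=2, D=1) → (A=0, B=2, C=2, D=1)
step 3: fire T2:  (A=0, B=2, C=2, D=1) → (A=0, B=1, C=2, D=1)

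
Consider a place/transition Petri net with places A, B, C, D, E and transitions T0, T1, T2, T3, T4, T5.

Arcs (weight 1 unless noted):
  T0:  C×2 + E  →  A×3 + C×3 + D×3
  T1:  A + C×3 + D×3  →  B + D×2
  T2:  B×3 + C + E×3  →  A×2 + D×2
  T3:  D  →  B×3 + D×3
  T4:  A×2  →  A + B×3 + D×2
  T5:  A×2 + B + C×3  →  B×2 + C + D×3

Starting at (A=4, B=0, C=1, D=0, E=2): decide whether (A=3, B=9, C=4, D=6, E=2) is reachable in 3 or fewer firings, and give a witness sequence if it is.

depth 0: 1 marking
depth 1: 2 markings reached so far
depth 2: 4 markings reached so far
depth 3: 7 markings reached so far
target is not among the 7 markings reachable within 3 steps

NO — not reachable within 3 firings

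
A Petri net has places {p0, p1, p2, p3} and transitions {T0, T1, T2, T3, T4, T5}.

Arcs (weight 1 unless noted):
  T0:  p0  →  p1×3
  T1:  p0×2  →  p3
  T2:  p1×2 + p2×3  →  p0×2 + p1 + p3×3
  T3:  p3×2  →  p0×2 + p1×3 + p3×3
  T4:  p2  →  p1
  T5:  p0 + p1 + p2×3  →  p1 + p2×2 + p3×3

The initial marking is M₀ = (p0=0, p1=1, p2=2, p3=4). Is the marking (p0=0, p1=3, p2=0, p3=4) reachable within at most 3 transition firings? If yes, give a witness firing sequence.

step 1: fire T4:  (p0=0, p1=1, p2=2, p3=4) → (p0=0, p1=2, p2=1, p3=4)
step 2: fire T4:  (p0=0, p1=2, p2=1, p3=4) → (p0=0, p1=3, p2=0, p3=4)

YES — reachable via ⟨T4, T4⟩ (2 firings)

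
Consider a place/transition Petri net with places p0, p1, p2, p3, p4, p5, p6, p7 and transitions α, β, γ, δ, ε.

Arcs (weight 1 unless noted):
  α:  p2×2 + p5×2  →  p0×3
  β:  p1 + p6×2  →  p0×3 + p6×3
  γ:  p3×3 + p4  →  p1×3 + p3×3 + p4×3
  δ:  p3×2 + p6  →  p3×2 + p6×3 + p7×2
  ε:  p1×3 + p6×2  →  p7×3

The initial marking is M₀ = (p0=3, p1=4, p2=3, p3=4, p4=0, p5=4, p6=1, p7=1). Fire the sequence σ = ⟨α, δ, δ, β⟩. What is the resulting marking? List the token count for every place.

step 1: fire α:  (p0=3, p1=4, p2=3, p3=4, p4=0, p5=4, p6=1, p7=1) → (p0=6, p1=4, p2=1, p3=4, p4=0, p5=2, p6=1, p7=1)
step 2: fire δ:  (p0=6, p1=4, p2=1, p3=4, p4=0, p5=2, p6=1, p7=1) → (p0=6, p1=4, p2=1, p3=4, p4=0, p5=2, p6=3, p7=3)
step 3: fire δ:  (p0=6, p1=4, p2=1, p3=4, p4=0, p5=2, p6=3, p7=3) → (p0=6, p1=4, p2=1, p3=4, p4=0, p5=2, p6=5, p7=5)
step 4: fire β:  (p0=6, p1=4, p2=1, p3=4, p4=0, p5=2, p6=5, p7=5) → (p0=9, p1=3, p2=1, p3=4, p4=0, p5=2, p6=6, p7=5)

(p0=9, p1=3, p2=1, p3=4, p4=0, p5=2, p6=6, p7=5)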